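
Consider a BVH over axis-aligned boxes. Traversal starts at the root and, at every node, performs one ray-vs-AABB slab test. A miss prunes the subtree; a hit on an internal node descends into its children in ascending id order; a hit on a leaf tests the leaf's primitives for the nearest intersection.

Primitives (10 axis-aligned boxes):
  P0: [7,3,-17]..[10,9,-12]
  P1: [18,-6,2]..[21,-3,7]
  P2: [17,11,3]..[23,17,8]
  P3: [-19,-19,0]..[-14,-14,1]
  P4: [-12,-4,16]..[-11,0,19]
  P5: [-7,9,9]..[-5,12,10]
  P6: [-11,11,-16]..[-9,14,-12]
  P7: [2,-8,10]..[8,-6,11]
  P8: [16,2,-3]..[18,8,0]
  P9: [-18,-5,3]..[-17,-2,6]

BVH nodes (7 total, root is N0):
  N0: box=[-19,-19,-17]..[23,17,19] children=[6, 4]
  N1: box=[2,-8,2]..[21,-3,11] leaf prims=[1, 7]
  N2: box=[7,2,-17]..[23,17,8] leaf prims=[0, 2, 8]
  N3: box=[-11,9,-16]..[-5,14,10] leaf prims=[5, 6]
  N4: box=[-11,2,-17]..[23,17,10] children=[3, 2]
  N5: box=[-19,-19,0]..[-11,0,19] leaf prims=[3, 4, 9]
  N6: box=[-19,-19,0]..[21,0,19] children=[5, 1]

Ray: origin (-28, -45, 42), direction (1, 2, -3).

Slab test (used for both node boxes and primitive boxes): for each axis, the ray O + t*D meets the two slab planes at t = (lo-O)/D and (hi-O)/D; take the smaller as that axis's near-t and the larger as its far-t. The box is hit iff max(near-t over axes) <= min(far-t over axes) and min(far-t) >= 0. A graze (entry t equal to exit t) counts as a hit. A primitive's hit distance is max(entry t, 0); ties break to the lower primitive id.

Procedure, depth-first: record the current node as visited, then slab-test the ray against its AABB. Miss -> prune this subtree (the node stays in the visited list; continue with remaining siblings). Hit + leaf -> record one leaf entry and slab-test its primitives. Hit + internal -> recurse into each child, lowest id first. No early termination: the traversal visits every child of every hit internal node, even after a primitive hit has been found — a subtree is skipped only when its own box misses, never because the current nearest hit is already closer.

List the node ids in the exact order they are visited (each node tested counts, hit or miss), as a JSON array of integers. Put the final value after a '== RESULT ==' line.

Traverse from the root:
N0 x:[9,51] y:[13,31] z:[23/3,59/3] -> hit [13,59/3], descend [4, 6]
  N4 x:[17,51] y:[47/2,31] z:[32/3,59/3] -> miss, prune
  N6 x:[9,49] y:[13,45/2] z:[23/3,14] -> hit [13,14], descend [1, 5]
    N1 x:[30,49] y:[37/2,21] z:[31/3,40/3] -> miss, prune
    N5 x:[9,17] y:[13,45/2] z:[23/3,14] -> hit [13,14] leaf, test {P3@t=41/3, P4(miss), P9(miss)}

order=[0, 4, 6, 1, 5]  |boxes|=5  |leaves|=1  hit=P3

== RESULT ==
[0, 4, 6, 1, 5]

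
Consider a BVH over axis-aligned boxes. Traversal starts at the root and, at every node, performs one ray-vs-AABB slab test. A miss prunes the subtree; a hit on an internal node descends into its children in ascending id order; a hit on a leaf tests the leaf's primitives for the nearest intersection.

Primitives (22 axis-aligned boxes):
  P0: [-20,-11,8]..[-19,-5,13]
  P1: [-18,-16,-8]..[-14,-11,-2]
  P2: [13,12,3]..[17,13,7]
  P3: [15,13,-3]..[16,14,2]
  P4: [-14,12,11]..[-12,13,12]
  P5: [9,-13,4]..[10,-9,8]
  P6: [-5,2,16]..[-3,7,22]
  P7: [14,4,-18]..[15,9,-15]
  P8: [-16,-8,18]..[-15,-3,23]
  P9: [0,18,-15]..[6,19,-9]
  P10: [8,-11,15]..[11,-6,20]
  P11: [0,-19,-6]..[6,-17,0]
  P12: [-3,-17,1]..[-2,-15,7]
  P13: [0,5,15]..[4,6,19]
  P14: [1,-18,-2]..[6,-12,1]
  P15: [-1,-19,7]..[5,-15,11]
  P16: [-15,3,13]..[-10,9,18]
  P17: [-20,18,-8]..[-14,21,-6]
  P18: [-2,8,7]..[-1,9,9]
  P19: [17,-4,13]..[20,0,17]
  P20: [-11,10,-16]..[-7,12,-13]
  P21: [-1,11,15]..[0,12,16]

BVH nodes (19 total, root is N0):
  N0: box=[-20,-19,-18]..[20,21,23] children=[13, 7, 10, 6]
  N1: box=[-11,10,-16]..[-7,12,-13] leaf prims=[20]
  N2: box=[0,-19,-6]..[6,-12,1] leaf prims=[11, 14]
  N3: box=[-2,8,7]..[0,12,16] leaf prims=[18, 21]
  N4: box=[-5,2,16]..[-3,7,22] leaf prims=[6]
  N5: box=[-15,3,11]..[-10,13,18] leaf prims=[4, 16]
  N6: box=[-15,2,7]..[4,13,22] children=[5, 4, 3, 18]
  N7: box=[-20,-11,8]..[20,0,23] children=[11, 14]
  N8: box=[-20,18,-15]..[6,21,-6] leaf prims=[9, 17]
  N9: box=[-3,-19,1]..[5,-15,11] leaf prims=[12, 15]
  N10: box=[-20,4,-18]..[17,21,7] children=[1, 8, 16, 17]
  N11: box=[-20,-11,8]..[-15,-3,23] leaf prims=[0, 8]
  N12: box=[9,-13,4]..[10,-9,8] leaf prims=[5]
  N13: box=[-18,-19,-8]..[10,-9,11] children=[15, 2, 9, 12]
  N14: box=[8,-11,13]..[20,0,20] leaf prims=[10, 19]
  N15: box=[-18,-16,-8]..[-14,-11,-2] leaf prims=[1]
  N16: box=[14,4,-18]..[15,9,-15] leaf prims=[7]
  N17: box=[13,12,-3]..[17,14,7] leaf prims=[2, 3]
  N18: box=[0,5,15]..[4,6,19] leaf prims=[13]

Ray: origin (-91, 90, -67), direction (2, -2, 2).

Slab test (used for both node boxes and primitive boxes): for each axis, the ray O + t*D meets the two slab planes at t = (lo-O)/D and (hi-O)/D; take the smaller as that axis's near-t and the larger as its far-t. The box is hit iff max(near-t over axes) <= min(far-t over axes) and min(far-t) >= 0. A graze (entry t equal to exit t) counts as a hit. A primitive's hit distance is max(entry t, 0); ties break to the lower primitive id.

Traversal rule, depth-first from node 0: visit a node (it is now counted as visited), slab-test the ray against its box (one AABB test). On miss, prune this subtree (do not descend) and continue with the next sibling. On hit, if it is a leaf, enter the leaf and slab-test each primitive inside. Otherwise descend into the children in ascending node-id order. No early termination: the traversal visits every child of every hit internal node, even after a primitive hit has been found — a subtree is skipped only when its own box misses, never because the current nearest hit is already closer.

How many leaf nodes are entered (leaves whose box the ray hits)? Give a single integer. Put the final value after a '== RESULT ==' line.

Walk:
N0 x:[71/2,111/2] y:[69/2,109/2] z:[49/2,45] -> hit [71/2,45], descend [6, 7, 10, 13]
  N6 x:[38,95/2] y:[77/2,44] z:[37,89/2] -> hit [77/2,44], descend [3, 4, 5, 18]
    N3 x:[89/2,91/2] y:[39,41] z:[37,83/2] -> miss, prune
    N4 x:[43,44] y:[83/2,44] z:[83/2,89/2] -> hit [43,44] leaf, test {P6@t=43}
    N5 x:[38,81/2] y:[77/2,87/2] z:[39,85/2] -> hit [39,81/2] leaf, test {P4@t=39, P16@t=81/2}
    N18 x:[91/2,95/2] y:[42,85/2] z:[41,43] -> miss, prune
  N7 x:[71/2,111/2] y:[45,101/2] z:[75/2,45] -> hit [45,45], descend [11, 14]
    N11 x:[71/2,38] y:[93/2,101/2] z:[75/2,45] -> miss, prune
    N14 x:[99/2,111/2] y:[45,101/2] z:[40,87/2] -> miss, prune
  N10 x:[71/2,54] y:[69/2,43] z:[49/2,37] -> hit [71/2,37], descend [1, 8, 16, 17]
    N1 x:[40,42] y:[39,40] z:[51/2,27] -> miss, prune
    N8 x:[71/2,97/2] y:[69/2,36] z:[26,61/2] -> miss, prune
    N16 x:[105/2,53] y:[81/2,43] z:[49/2,26] -> miss, prune
    N17 x:[52,54] y:[38,39] z:[32,37] -> miss, prune
  N13 x:[73/2,101/2] y:[99/2,109/2] z:[59/2,39] -> miss, prune

Visited [0, 6, 3, 4, 5, 18, 7, 11, 14, 10, 1, 8, 16, 17, 13]. Tests: 15 box, 2 leaf. Nearest: P4.

== RESULT ==
2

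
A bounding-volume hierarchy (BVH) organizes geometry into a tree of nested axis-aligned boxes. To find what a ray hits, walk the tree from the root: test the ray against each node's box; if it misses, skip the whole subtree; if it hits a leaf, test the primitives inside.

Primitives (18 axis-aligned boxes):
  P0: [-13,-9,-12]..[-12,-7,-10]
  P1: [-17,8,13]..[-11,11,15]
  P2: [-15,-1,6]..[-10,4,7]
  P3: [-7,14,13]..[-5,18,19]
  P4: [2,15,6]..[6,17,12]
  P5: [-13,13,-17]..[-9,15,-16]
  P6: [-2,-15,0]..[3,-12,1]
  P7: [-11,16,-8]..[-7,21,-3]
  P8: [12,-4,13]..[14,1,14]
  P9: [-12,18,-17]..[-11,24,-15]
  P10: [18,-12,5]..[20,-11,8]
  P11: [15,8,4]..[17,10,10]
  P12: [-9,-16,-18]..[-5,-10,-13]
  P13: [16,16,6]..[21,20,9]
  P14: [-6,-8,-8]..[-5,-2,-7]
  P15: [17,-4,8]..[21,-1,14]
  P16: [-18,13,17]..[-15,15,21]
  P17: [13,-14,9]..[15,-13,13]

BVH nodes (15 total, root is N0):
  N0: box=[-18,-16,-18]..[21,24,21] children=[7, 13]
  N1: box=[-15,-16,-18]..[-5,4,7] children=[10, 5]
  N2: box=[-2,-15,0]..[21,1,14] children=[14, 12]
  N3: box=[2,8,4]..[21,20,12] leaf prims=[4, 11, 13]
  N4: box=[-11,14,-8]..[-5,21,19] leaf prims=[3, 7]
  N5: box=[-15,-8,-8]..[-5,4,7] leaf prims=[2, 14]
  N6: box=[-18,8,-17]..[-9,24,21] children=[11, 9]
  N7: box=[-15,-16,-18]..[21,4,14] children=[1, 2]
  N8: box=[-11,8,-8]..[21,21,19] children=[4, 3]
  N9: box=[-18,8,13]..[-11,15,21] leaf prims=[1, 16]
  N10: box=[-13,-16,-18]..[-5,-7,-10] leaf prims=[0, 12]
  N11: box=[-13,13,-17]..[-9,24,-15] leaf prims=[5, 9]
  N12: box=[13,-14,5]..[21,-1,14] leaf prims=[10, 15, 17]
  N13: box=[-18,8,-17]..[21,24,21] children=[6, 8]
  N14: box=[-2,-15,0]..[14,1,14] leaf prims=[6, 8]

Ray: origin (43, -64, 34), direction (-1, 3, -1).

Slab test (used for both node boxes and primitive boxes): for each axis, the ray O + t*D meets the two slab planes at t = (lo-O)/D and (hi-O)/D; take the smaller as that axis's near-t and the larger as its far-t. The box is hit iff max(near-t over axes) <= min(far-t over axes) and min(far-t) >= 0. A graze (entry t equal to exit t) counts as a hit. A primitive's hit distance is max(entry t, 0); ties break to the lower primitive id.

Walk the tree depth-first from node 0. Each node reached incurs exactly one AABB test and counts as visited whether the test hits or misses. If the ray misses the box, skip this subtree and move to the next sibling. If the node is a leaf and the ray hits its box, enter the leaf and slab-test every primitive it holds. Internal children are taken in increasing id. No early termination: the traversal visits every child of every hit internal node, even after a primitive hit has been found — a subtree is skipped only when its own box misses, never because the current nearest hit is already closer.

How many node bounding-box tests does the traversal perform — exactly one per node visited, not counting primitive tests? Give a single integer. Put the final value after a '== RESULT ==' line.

Traverse from the root:
N0 x:[22,61] y:[16,88/3] z:[13,52] -> hit [22,88/3], descend [7, 13]
  N7 x:[22,58] y:[16,68/3] z:[20,52] -> hit [22,68/3], descend [1, 2]
    N1 x:[48,58] y:[16,68/3] z:[27,52] -> miss, prune
    N2 x:[22,45] y:[49/3,65/3] z:[20,34] -> miss, prune
  N13 x:[22,61] y:[24,88/3] z:[13,51] -> hit [24,88/3], descend [6, 8]
    N6 x:[52,61] y:[24,88/3] z:[13,51] -> miss, prune
    N8 x:[22,54] y:[24,85/3] z:[15,42] -> hit [24,85/3], descend [3, 4]
      N3 x:[22,41] y:[24,28] z:[22,30] -> hit [24,28] leaf, test {P4(miss), P11(miss), P13@t=80/3}
      N4 x:[48,54] y:[26,85/3] z:[15,42] -> miss, prune

Summary -> nodes [0, 7, 1, 2, 13, 6, 8, 3, 4]; box-tests=9; leaf-entries=1; first=P13

== RESULT ==
9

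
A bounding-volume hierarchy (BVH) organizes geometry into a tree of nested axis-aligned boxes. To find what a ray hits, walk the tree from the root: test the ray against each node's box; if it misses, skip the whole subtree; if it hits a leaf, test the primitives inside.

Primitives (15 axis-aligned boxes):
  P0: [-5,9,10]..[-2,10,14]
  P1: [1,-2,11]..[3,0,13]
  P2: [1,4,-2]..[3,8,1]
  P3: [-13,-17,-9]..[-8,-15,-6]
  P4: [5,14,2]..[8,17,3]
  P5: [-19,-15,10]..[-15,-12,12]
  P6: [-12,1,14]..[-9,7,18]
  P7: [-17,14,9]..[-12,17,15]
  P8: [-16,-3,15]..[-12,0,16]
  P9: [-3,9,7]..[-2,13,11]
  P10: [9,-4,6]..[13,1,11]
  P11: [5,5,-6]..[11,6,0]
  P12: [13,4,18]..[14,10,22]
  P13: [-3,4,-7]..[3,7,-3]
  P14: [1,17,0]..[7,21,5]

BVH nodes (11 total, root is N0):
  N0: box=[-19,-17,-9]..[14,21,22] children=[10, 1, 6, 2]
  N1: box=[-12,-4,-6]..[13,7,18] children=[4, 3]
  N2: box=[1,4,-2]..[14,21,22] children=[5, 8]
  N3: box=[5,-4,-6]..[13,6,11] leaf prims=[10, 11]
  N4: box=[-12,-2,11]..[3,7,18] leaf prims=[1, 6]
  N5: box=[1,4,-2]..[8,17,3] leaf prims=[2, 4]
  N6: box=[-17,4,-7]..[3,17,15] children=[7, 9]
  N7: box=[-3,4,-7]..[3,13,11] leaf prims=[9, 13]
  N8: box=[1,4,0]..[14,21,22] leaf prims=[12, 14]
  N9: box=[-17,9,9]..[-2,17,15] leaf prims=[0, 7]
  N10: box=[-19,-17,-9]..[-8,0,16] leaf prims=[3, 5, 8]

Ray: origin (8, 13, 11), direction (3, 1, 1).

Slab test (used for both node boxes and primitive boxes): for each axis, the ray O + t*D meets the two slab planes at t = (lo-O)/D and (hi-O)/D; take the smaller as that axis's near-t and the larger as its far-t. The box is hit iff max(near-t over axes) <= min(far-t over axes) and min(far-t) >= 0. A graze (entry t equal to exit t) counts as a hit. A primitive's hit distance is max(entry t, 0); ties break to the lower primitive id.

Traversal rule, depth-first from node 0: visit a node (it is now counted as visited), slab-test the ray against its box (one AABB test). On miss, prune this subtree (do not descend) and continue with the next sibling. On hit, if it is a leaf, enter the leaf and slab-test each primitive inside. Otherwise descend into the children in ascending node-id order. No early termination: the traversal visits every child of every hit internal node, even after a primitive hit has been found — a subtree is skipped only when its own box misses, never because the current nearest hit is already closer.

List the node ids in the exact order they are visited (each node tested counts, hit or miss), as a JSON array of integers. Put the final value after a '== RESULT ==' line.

Traverse from the root:
N0 x:[-9,2] y:[-30,8] z:[-20,11] -> hit [-9,2], descend [1, 2, 6, 10]
  N1 x:[-20/3,5/3] y:[-17,-6] z:[-17,7] -> miss, prune
  N2 x:[-7/3,2] y:[-9,8] z:[-13,11] -> hit [-7/3,2], descend [5, 8]
    N5 x:[-7/3,0] y:[-9,4] z:[-13,-8] -> miss, prune
    N8 x:[-7/3,2] y:[-9,8] z:[-11,11] -> hit [-7/3,2] leaf, test {P12(miss), P14(miss)}
  N6 x:[-25/3,-5/3] y:[-9,4] z:[-18,4] -> miss, prune
  N10 x:[-9,-16/3] y:[-30,-13] z:[-20,5] -> miss, prune

Visited [0, 1, 2, 5, 8, 6, 10]. Tests: 7 box, 1 leaf. Nearest: miss.

== RESULT ==
[0, 1, 2, 5, 8, 6, 10]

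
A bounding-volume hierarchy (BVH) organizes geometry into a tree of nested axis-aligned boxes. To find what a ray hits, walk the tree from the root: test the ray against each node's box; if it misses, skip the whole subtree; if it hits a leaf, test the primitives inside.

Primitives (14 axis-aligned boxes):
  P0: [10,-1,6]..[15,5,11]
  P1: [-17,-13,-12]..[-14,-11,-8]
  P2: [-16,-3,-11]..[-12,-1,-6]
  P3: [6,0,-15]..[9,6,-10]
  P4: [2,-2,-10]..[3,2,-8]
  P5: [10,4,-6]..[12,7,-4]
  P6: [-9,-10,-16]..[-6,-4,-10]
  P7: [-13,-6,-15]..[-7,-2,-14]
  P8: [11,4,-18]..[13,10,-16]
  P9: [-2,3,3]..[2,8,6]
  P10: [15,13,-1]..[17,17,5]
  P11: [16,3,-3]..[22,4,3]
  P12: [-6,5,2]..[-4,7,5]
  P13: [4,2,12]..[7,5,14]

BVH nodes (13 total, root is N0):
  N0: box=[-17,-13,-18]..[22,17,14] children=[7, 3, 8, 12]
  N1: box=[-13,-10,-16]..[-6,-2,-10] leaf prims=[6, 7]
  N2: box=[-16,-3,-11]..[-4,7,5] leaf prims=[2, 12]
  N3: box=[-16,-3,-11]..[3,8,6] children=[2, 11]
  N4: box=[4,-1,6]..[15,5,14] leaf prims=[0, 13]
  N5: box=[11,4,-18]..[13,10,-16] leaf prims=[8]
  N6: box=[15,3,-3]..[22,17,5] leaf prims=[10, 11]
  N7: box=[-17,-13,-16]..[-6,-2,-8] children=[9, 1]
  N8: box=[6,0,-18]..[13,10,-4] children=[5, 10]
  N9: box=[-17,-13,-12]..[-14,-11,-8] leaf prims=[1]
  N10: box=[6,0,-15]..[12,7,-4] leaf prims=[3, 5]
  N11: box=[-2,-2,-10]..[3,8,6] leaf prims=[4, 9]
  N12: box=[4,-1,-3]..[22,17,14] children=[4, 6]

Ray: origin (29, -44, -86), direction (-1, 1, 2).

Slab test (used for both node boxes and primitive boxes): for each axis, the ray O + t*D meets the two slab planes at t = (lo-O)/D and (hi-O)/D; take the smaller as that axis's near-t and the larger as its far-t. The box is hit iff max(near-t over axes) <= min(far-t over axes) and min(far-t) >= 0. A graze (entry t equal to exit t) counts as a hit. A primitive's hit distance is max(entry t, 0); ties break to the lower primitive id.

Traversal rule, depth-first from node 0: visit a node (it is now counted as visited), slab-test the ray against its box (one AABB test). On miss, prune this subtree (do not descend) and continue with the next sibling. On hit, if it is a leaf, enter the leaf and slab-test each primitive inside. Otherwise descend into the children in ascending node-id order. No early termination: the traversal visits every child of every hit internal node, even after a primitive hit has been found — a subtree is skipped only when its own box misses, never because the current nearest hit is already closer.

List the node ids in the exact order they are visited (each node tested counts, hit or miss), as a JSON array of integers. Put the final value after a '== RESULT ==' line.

Trace the traversal:
N0 x:[7,46] y:[31,61] z:[34,50] -> hit [34,46], descend [3, 7, 8, 12]
  N3 x:[26,45] y:[41,52] z:[75/2,46] -> hit [41,45], descend [2, 11]
    N2 x:[33,45] y:[41,51] z:[75/2,91/2] -> hit [41,45] leaf, test {P2(miss), P12(miss)}
    N11 x:[26,31] y:[42,52] z:[38,46] -> miss, prune
  N7 x:[35,46] y:[31,42] z:[35,39] -> hit [35,39], descend [1, 9]
    N1 x:[35,42] y:[34,42] z:[35,38] -> hit [35,38] leaf, test {P6@t=35, P7(miss)}
    N9 x:[43,46] y:[31,33] z:[37,39] -> miss, prune
  N8 x:[16,23] y:[44,54] z:[34,41] -> miss, prune
  N12 x:[7,25] y:[43,61] z:[83/2,50] -> miss, prune

Visited [0, 3, 2, 11, 7, 1, 9, 8, 12]. Tests: 9 box, 2 leaf. Nearest: P6.

== RESULT ==
[0, 3, 2, 11, 7, 1, 9, 8, 12]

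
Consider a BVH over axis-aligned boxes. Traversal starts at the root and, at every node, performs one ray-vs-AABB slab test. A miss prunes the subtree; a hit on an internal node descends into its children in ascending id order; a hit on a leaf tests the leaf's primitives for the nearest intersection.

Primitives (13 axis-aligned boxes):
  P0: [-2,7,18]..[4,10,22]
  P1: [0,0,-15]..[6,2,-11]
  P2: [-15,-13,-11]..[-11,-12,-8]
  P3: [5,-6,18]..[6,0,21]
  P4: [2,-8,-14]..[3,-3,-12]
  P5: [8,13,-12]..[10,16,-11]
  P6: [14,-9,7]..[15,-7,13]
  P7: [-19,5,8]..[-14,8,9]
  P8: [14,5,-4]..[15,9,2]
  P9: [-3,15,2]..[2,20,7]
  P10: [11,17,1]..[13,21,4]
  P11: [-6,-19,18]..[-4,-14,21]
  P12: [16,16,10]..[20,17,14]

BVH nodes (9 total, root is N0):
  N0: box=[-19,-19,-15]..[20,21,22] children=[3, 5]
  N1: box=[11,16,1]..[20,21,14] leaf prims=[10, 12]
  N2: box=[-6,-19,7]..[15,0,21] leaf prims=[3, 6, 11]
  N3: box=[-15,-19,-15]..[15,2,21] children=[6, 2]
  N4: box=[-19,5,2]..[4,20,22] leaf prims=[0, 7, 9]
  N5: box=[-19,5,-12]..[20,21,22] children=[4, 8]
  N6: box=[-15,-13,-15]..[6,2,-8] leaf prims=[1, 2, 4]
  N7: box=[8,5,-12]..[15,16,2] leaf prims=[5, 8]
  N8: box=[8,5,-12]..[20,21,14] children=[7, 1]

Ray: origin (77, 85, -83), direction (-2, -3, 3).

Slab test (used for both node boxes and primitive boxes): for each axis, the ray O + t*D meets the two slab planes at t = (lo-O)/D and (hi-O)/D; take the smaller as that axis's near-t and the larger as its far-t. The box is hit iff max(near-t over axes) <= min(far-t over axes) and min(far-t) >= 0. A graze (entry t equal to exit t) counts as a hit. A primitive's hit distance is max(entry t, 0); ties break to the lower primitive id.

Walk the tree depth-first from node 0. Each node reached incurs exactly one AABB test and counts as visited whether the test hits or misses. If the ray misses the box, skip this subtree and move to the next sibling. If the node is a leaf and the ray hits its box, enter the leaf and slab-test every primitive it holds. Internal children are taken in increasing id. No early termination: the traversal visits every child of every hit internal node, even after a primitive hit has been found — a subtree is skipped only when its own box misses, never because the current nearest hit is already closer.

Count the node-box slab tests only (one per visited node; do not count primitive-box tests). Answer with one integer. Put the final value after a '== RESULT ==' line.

Trace the traversal:
N0 x:[57/2,48] y:[64/3,104/3] z:[68/3,35] -> hit [57/2,104/3], descend [3, 5]
  N3 x:[31,46] y:[83/3,104/3] z:[68/3,104/3] -> hit [31,104/3], descend [2, 6]
    N2 x:[31,83/2] y:[85/3,104/3] z:[30,104/3] -> hit [31,104/3] leaf, test {P3(miss), P6@t=31, P11(miss)}
    N6 x:[71/2,46] y:[83/3,98/3] z:[68/3,25] -> miss, prune
  N5 x:[57/2,48] y:[64/3,80/3] z:[71/3,35] -> miss, prune

Visited [0, 3, 2, 6, 5]. Tests: 5 box, 1 leaf. Nearest: P6.

== RESULT ==
5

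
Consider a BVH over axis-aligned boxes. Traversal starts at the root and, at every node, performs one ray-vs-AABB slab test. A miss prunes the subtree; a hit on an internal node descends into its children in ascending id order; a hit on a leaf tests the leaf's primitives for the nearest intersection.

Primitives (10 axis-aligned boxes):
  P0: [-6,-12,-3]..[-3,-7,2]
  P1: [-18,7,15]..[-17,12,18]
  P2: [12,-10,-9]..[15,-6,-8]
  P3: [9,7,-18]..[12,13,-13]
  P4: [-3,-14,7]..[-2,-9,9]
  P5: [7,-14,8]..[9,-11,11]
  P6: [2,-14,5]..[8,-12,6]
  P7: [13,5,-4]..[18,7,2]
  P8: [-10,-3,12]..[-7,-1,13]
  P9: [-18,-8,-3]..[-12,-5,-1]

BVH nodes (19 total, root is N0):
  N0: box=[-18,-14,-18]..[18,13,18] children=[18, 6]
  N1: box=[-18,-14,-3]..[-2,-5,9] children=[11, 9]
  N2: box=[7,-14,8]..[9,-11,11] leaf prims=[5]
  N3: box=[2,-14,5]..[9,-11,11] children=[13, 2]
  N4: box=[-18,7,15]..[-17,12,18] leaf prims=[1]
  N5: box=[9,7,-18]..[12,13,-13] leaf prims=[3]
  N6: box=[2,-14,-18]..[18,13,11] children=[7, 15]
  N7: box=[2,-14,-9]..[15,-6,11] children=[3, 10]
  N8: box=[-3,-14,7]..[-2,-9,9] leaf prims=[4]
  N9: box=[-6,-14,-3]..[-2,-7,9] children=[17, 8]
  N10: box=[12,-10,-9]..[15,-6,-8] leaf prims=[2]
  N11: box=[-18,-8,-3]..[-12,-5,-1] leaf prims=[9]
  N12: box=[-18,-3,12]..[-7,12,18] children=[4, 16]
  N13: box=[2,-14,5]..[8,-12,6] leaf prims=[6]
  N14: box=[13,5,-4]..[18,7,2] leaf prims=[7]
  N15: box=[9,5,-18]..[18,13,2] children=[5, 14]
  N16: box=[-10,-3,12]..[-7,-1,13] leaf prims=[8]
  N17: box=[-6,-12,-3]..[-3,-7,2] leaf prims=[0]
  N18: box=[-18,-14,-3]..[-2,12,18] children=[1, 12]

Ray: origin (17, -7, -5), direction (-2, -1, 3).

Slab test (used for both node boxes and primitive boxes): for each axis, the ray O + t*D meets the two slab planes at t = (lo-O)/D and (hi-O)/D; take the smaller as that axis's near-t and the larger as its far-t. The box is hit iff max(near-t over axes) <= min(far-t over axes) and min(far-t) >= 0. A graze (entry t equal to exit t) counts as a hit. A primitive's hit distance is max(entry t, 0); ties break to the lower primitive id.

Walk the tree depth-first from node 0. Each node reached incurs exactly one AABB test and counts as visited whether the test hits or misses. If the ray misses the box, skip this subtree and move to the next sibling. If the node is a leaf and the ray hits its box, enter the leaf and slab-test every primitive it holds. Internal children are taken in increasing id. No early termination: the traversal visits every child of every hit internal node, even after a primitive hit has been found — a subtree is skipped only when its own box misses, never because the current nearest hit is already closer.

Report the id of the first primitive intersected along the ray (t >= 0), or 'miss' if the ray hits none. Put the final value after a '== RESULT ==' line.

Walk:
N0 x:[-1/2,35/2] y:[-20,7] z:[-13/3,23/3] -> hit [-1/2,7], descend [6, 18]
  N6 x:[-1/2,15/2] y:[-20,7] z:[-13/3,16/3] -> hit [-1/2,16/3], descend [7, 15]
    N7 x:[1,15/2] y:[-1,7] z:[-4/3,16/3] -> hit [1,16/3], descend [3, 10]
      N3 x:[4,15/2] y:[4,7] z:[10/3,16/3] -> hit [4,16/3], descend [2, 13]
        N2 x:[4,5] y:[4,7] z:[13/3,16/3] -> hit [13/3,5] leaf, test {P5@t=13/3}
        N13 x:[9/2,15/2] y:[5,7] z:[10/3,11/3] -> miss, prune
      N10 x:[1,5/2] y:[-1,3] z:[-4/3,-1] -> miss, prune
    N15 x:[-1/2,4] y:[-20,-12] z:[-13/3,7/3] -> miss, prune
  N18 x:[19/2,35/2] y:[-19,7] z:[2/3,23/3] -> miss, prune

Summary -> nodes [0, 6, 7, 3, 2, 13, 10, 15, 18]; box-tests=9; leaf-entries=1; first=P5

== RESULT ==
5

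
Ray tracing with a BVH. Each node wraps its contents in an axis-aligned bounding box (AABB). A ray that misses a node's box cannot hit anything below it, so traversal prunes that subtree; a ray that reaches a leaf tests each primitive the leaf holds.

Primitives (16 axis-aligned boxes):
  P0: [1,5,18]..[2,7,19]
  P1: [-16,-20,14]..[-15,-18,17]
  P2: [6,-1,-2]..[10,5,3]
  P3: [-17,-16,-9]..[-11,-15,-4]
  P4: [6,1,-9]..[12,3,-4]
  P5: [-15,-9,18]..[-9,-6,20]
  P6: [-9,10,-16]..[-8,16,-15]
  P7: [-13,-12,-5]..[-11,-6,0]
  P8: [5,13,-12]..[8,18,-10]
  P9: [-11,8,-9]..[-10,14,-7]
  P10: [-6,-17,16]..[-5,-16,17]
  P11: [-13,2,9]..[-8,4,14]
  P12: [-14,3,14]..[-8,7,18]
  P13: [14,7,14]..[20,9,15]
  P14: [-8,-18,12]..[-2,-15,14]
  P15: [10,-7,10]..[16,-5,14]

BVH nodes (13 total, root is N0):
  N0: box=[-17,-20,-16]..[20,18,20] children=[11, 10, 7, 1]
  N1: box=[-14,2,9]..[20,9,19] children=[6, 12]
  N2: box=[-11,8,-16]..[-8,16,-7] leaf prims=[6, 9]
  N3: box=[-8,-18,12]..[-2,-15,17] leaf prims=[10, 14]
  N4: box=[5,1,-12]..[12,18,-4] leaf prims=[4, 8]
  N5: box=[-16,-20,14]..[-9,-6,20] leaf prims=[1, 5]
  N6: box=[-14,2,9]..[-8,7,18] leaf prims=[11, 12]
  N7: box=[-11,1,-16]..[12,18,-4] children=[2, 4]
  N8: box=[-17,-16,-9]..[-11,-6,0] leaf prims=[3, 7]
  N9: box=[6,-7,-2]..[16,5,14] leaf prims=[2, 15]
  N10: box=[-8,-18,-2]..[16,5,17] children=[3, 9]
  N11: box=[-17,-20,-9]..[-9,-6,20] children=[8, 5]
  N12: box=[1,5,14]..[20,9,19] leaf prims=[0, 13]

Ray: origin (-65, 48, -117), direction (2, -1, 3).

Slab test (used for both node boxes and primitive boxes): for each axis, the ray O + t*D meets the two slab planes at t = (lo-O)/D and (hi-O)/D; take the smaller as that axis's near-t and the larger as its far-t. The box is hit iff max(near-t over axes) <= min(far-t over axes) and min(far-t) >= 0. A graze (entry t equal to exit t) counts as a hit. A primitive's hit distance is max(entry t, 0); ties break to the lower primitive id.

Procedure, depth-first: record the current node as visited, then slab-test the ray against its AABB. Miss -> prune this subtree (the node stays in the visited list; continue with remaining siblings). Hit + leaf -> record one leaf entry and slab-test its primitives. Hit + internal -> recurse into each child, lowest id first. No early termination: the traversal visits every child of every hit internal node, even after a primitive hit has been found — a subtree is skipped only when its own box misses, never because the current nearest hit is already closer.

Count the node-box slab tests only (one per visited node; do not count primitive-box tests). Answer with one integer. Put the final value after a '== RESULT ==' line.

Traverse from the root:
N0 x:[24,85/2] y:[30,68] z:[101/3,137/3] -> hit [101/3,85/2], descend [1, 7, 10, 11]
  N1 x:[51/2,85/2] y:[39,46] z:[42,136/3] -> hit [42,85/2], descend [6, 12]
    N6 x:[51/2,57/2] y:[41,46] z:[42,45] -> miss, prune
    N12 x:[33,85/2] y:[39,43] z:[131/3,136/3] -> miss, prune
  N7 x:[27,77/2] y:[30,47] z:[101/3,113/3] -> hit [101/3,113/3], descend [2, 4]
    N2 x:[27,57/2] y:[32,40] z:[101/3,110/3] -> miss, prune
    N4 x:[35,77/2] y:[30,47] z:[35,113/3] -> hit [35,113/3] leaf, test {P4(miss), P8@t=35}
  N10 x:[57/2,81/2] y:[43,66] z:[115/3,134/3] -> miss, prune
  N11 x:[24,28] y:[54,68] z:[36,137/3] -> miss, prune

order=[0, 1, 6, 12, 7, 2, 4, 10, 11]  |boxes|=9  |leaves|=1  hit=P8

== RESULT ==
9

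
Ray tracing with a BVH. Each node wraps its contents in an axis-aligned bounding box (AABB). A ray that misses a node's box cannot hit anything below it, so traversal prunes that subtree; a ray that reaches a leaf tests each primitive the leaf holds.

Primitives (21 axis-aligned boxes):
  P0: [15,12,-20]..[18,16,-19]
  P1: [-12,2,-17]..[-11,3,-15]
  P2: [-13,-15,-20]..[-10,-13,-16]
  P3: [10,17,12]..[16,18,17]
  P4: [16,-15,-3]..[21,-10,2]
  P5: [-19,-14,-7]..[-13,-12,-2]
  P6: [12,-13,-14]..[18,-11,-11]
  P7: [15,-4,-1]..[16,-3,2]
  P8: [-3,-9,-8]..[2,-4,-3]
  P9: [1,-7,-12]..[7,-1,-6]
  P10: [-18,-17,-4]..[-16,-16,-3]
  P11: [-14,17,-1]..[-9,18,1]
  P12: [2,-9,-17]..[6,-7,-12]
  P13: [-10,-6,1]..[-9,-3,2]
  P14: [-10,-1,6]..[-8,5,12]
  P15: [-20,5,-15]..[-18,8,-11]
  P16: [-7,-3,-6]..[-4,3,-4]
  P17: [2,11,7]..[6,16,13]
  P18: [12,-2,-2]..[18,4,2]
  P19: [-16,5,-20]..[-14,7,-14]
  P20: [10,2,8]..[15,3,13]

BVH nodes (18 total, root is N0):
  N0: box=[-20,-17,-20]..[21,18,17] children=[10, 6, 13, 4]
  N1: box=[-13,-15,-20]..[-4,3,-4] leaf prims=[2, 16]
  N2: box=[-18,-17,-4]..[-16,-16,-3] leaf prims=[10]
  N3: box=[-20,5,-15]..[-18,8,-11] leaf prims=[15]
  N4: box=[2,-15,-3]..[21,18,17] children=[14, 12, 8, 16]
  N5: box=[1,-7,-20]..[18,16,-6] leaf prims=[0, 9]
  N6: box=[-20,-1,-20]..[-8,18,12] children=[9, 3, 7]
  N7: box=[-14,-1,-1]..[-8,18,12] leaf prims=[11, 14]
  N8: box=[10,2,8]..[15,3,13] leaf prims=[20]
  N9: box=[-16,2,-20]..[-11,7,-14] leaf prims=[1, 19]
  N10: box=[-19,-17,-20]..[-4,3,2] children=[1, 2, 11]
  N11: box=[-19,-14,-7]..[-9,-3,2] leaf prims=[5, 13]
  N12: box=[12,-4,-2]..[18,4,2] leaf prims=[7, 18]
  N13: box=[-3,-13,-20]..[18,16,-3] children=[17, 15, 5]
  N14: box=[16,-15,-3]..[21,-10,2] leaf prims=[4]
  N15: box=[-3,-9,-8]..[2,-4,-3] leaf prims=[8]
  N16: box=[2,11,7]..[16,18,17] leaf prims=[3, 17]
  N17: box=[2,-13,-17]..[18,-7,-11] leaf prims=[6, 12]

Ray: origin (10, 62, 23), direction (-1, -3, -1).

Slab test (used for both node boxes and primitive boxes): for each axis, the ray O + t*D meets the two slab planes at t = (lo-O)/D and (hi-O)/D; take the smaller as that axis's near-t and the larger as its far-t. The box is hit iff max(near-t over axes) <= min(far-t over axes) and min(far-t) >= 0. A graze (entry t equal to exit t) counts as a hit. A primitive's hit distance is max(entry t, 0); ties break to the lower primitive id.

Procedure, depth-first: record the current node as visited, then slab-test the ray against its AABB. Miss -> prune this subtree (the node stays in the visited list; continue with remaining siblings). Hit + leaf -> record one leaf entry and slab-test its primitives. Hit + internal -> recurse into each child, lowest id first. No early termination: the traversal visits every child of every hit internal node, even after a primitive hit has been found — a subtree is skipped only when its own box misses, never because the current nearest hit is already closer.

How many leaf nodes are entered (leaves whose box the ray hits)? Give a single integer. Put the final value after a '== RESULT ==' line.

Trace the traversal:
N0 x:[-11,30] y:[44/3,79/3] z:[6,43] -> hit [44/3,79/3], descend [4, 6, 10, 13]
  N4 x:[-11,8] y:[44/3,77/3] z:[6,26] -> miss, prune
  N6 x:[18,30] y:[44/3,21] z:[11,43] -> hit [18,21], descend [3, 7, 9]
    N3 x:[28,30] y:[18,19] z:[34,38] -> miss, prune
    N7 x:[18,24] y:[44/3,21] z:[11,24] -> hit [18,21] leaf, test {P11(miss), P14(miss)}
    N9 x:[21,26] y:[55/3,20] z:[37,43] -> miss, prune
  N10 x:[14,29] y:[59/3,79/3] z:[21,43] -> hit [21,79/3], descend [1, 2, 11]
    N1 x:[14,23] y:[59/3,77/3] z:[27,43] -> miss, prune
    N2 x:[26,28] y:[26,79/3] z:[26,27] -> hit [26,79/3] leaf, test {P10@t=26}
    N11 x:[19,29] y:[65/3,76/3] z:[21,30] -> hit [65/3,76/3] leaf, test {P5@t=25, P13(miss)}
  N13 x:[-8,13] y:[46/3,25] z:[26,43] -> miss, prune

Visited [0, 4, 6, 3, 7, 9, 10, 1, 2, 11, 13]. Tests: 11 box, 3 leaf. Nearest: P5.

== RESULT ==
3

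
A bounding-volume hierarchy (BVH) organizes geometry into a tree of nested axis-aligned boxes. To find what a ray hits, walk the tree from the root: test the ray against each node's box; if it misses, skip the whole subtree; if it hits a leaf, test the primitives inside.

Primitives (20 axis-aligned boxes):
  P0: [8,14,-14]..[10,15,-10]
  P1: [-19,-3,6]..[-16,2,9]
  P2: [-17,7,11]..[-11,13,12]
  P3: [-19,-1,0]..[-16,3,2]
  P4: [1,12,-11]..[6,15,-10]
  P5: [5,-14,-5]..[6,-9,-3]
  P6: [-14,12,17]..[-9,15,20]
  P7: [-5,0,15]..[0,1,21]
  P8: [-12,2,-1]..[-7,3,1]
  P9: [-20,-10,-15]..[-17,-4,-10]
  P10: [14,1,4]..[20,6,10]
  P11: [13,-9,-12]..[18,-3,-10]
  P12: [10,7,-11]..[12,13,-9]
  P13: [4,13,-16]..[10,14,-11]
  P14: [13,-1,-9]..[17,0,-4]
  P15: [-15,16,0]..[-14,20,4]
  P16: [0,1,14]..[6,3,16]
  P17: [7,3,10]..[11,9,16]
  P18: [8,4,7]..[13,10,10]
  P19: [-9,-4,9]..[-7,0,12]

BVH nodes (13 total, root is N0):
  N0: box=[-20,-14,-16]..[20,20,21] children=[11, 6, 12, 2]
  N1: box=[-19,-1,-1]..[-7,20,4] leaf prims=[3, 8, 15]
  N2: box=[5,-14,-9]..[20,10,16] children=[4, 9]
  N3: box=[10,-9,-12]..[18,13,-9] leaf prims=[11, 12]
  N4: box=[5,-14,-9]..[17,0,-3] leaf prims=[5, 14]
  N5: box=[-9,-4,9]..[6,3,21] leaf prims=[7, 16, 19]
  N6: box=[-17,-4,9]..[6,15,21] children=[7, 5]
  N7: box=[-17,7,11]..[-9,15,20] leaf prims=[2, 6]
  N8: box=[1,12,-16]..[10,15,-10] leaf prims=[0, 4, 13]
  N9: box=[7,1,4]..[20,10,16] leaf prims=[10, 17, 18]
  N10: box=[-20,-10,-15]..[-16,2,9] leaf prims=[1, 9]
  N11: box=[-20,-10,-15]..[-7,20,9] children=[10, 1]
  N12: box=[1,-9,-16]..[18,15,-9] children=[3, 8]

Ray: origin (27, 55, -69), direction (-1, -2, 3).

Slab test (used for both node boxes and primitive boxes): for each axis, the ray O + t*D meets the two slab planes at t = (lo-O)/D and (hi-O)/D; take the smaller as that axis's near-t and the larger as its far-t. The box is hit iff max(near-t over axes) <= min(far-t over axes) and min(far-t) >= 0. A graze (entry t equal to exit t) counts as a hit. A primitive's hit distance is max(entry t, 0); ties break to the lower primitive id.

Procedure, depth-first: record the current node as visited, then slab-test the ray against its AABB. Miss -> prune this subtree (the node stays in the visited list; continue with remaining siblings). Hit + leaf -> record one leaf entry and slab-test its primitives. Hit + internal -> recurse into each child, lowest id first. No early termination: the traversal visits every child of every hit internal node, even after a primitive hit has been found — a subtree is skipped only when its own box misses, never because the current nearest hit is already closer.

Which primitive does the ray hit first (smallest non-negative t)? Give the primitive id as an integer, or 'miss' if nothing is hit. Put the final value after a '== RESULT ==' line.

Traverse from the root:
N0 x:[7,47] y:[35/2,69/2] z:[53/3,30] -> hit [53/3,30], descend [2, 6, 11, 12]
  N2 x:[7,22] y:[45/2,69/2] z:[20,85/3] -> miss, prune
  N6 x:[21,44] y:[20,59/2] z:[26,30] -> hit [26,59/2], descend [5, 7]
    N5 x:[21,36] y:[26,59/2] z:[26,30] -> hit [26,59/2] leaf, test {P7(miss), P16(miss), P19(miss)}
    N7 x:[36,44] y:[20,24] z:[80/3,89/3] -> miss, prune
  N11 x:[34,47] y:[35/2,65/2] z:[18,26] -> miss, prune
  N12 x:[9,26] y:[20,32] z:[53/3,20] -> hit [20,20], descend [3, 8]
    N3 x:[9,17] y:[21,32] z:[19,20] -> miss, prune
    N8 x:[17,26] y:[20,43/2] z:[53/3,59/3] -> miss, prune

9 AABB tests over nodes [0, 2, 6, 5, 7, 11, 12, 3, 8]; 1 leaf entered; closest miss.

== RESULT ==
miss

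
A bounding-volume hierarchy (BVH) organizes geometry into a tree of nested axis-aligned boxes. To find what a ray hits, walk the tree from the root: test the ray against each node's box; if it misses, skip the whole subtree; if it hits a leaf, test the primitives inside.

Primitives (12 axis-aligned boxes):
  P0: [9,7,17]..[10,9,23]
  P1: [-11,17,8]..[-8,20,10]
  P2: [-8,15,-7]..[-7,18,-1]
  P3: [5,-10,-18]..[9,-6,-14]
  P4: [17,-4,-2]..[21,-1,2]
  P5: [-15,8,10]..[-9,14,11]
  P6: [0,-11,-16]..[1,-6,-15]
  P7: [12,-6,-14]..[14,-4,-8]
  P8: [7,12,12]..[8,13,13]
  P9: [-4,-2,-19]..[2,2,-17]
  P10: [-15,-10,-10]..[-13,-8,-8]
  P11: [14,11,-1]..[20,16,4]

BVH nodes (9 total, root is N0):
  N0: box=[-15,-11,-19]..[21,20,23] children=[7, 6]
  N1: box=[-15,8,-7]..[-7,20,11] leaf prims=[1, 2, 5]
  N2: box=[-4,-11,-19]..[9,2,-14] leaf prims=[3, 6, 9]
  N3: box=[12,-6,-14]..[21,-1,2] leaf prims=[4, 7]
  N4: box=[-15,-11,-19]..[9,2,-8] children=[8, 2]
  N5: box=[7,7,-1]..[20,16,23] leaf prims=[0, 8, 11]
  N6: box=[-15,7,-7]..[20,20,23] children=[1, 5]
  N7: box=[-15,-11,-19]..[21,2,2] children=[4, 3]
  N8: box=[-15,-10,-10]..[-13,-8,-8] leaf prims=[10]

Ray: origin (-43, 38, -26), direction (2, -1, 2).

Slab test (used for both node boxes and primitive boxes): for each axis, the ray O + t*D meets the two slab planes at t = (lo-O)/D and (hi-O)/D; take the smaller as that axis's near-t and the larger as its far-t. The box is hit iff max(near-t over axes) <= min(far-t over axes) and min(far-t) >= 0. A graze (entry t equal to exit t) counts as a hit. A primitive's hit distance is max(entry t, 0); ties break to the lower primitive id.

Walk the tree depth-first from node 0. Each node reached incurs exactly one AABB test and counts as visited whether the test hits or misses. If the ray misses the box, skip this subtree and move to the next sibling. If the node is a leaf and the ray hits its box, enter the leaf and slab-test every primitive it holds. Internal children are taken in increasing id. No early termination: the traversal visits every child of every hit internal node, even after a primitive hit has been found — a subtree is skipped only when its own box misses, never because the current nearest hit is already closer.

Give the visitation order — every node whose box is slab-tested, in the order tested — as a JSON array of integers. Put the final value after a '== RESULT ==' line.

Traverse from the root:
N0 x:[14,32] y:[18,49] z:[7/2,49/2] -> hit [18,49/2], descend [6, 7]
  N6 x:[14,63/2] y:[18,31] z:[19/2,49/2] -> hit [18,49/2], descend [1, 5]
    N1 x:[14,18] y:[18,30] z:[19/2,37/2] -> hit [18,18] leaf, test {P1(miss), P2(miss), P5(miss)}
    N5 x:[25,63/2] y:[22,31] z:[25/2,49/2] -> miss, prune
  N7 x:[14,32] y:[36,49] z:[7/2,14] -> miss, prune

Summary -> nodes [0, 6, 1, 5, 7]; box-tests=5; leaf-entries=1; first=miss

== RESULT ==
[0, 6, 1, 5, 7]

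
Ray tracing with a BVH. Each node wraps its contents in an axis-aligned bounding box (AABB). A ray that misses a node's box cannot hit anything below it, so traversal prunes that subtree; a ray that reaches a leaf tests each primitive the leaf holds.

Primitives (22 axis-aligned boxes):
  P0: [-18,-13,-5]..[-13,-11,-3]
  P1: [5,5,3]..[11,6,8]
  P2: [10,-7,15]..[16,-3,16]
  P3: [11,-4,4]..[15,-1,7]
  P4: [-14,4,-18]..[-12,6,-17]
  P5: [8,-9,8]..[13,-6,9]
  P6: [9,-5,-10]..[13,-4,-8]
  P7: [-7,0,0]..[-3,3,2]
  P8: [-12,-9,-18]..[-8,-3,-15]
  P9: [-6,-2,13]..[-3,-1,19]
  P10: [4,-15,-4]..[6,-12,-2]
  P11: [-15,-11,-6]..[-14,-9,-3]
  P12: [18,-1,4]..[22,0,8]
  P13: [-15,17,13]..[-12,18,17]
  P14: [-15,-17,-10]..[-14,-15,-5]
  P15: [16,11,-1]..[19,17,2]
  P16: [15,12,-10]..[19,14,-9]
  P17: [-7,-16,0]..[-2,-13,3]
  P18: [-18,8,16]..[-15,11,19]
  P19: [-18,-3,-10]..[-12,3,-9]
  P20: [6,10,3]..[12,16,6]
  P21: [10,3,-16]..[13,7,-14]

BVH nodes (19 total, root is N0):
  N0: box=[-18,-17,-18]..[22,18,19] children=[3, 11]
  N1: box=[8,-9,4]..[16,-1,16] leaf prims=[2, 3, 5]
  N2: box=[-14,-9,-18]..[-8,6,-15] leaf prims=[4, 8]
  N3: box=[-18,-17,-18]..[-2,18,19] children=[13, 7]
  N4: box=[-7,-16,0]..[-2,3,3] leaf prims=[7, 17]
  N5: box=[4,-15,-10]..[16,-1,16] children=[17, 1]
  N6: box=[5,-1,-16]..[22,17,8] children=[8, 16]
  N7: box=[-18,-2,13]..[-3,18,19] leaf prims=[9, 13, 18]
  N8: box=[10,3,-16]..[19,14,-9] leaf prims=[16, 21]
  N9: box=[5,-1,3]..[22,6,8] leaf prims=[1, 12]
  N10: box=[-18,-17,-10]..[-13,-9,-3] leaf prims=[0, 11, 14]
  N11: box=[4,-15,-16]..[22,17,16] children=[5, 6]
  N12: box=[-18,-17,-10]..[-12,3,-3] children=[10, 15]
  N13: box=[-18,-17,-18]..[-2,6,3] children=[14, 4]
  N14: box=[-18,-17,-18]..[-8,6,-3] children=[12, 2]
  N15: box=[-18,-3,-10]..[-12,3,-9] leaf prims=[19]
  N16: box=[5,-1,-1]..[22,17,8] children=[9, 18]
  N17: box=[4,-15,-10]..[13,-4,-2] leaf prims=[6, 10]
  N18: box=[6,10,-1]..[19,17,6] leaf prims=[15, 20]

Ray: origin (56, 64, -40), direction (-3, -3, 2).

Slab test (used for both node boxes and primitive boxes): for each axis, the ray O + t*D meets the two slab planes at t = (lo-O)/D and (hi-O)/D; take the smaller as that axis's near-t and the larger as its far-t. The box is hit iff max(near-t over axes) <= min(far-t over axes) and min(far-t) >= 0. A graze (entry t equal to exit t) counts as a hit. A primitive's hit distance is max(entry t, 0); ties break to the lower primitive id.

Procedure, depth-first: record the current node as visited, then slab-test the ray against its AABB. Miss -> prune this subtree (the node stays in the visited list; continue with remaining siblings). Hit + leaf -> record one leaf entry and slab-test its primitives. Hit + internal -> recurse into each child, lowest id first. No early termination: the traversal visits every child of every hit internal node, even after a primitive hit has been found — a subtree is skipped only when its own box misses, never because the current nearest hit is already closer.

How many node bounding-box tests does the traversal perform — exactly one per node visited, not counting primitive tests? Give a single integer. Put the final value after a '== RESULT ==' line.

Trace the traversal:
N0 x:[34/3,74/3] y:[46/3,27] z:[11,59/2] -> hit [46/3,74/3], descend [3, 11]
  N3 x:[58/3,74/3] y:[46/3,27] z:[11,59/2] -> hit [58/3,74/3], descend [7, 13]
    N7 x:[59/3,74/3] y:[46/3,22] z:[53/2,59/2] -> miss, prune
    N13 x:[58/3,74/3] y:[58/3,27] z:[11,43/2] -> hit [58/3,43/2], descend [4, 14]
      N4 x:[58/3,21] y:[61/3,80/3] z:[20,43/2] -> hit [61/3,21] leaf, test {P7@t=61/3, P17(miss)}
      N14 x:[64/3,74/3] y:[58/3,27] z:[11,37/2] -> miss, prune
  N11 x:[34/3,52/3] y:[47/3,79/3] z:[12,28] -> hit [47/3,52/3], descend [5, 6]
    N5 x:[40/3,52/3] y:[65/3,79/3] z:[15,28] -> miss, prune
    N6 x:[34/3,17] y:[47/3,65/3] z:[12,24] -> hit [47/3,17], descend [8, 16]
      N8 x:[37/3,46/3] y:[50/3,61/3] z:[12,31/2] -> miss, prune
      N16 x:[34/3,17] y:[47/3,65/3] z:[39/2,24] -> miss, prune

11 AABB tests over nodes [0, 3, 7, 13, 4, 14, 11, 5, 6, 8, 16]; 1 leaf entered; closest P7.

== RESULT ==
11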